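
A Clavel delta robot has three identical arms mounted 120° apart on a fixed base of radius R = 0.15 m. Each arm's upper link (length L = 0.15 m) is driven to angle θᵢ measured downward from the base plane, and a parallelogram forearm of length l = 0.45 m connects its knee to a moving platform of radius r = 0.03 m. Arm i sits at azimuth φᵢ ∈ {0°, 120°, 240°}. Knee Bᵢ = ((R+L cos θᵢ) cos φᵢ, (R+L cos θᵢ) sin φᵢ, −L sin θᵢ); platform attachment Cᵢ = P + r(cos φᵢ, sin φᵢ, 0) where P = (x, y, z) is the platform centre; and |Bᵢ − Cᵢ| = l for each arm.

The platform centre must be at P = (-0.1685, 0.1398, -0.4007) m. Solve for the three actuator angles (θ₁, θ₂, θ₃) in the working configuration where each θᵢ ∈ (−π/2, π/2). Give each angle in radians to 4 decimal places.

θ₁ = 1.2216, θ₂ = -0.2617, θ₃ = 0.7854

φ1=0.0° → target in arm frame (-0.1685, 0.1398)
  e−x'=0.2885;  (l²−L²−(e−x')²−y'²−z²)/2L = -0.2778
  θ1 = atan2(B,A) + arccos(C/0.4938) = 1.2216
arm 2 (φ=120.0°): x'=0.2053, y'=0.0760
  A=-0.0853, B=-0.4007, C=(l²−L²−A²−y'²−z²)/(2L)=0.0213
  θ2 = atan2(B,A) + arccos(C/0.4097) = -0.2617
arm 3 (φ=240.0°): x'=-0.0368, y'=-0.2158
  A=0.1568, B=-0.4007, C=(l²−L²−A²−y'²−z²)/(2L)=-0.1724
  γ=atan2(-0.4007,0.1568)=-1.1978;  ψ=arccos(-0.4008)=1.9831;  θ3=γ+ψ≈0.7854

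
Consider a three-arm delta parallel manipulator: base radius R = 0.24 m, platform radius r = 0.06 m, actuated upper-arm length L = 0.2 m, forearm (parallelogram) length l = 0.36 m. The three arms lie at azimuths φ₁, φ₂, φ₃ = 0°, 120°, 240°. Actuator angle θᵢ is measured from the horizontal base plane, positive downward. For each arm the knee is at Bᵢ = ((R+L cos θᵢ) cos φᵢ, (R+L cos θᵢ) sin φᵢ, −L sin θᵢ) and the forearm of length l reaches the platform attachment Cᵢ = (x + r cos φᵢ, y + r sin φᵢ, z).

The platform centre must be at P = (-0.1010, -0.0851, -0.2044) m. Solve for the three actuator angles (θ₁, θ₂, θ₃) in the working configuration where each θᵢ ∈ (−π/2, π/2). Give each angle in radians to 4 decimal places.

θ₁ = 1.2217, θ₂ = 0.8726, θ₃ = -0.2614

rotate P by −φ1: (-0.1010, -0.0851, -0.2044)
  A cos θ + B sin θ = C:  0.2810·cos θ + -0.2044·sin θ = -0.0960
  √(A²+B²)=0.3475;  θ1 = -0.6289+1.8506 ≈ 1.2217
φ2=120.0° → target in arm frame (-0.0232, 0.1300)
  A=0.2032, B=-0.2044, C=(l²−L²−A²−y'²−z²)/(2L)=-0.0259
  θ2 = atan2(B,A) + arccos(C/0.2882) = 0.8726
φ3=240.0° → target in arm frame (0.1242, -0.0449)
  e−x'=0.0558;  (l²−L²−(e−x')²−y'²−z²)/2L = 0.1067
  θ3 = atan2(B,A) + arccos(C/0.2119) = -0.2614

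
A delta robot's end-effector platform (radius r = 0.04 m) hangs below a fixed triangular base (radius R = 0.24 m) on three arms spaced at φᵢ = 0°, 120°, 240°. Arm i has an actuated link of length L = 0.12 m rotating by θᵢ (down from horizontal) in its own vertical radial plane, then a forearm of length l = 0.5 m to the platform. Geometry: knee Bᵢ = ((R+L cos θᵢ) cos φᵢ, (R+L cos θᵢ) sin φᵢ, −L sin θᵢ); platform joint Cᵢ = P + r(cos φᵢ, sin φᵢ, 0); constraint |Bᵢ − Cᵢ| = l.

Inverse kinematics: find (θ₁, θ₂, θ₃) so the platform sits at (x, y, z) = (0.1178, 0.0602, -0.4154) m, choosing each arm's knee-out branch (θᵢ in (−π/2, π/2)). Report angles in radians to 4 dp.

rotate P by −φ1: (0.1178, 0.0602, -0.4154)
  A cos θ + B sin θ = C:  0.0822·cos θ + -0.4154·sin θ = 0.2194
  √(A²+B²)=0.4235;  θ1 = -1.3754+1.0261 ≈ -0.3494
φ2=120.0° → target in arm frame (-0.0068, -0.1321)
  A=0.2068, B=-0.4154, C=(l²−L²−A²−y'²−z²)/(2L)=0.0118
  γ=atan2(-0.4154,0.2068)=-1.1090;  ψ=arccos(0.0255)=1.5453;  θ2=γ+ψ≈0.4364
φ3=240.0° → target in arm frame (-0.1110, 0.0719)
  e−x'=0.3110;  (l²−L²−(e−x')²−y'²−z²)/2L = -0.1620
  γ=atan2(-0.4154,0.3110)=-0.9281;  ψ=arccos(-0.3121)=1.8882;  θ3=γ+ψ≈0.9601

θ₁ = -0.3494, θ₂ = 0.4364, θ₃ = 0.9601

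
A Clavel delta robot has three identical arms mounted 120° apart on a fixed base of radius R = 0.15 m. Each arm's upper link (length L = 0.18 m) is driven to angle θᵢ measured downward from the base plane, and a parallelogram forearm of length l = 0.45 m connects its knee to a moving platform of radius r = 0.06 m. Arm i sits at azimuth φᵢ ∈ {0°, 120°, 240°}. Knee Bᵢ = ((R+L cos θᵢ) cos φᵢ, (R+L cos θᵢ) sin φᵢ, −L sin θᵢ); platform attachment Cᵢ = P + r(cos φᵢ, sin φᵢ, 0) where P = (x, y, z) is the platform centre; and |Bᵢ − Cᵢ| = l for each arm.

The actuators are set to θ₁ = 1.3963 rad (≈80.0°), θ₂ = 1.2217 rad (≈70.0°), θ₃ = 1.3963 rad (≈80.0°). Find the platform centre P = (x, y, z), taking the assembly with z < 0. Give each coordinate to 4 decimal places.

(-0.0180, 0.0312, -0.6040)

φ1=0.0°: virtual centre (0.1213, 0.0000, -0.1773), radius l
φ2=120.0°: virtual centre (-0.0758, 0.1313, -0.1691), radius l
arm 3 at φ=240.0°: ρ3 = 0.1213;  S3 = (-0.0606, -0.1050, -0.1773)
subtract pairs → two planes through P
[-0.3941 0.2625 0.0162]·P = 0.0055;  [-0.3638 -0.2100 0.0000]·P = 0.0000
Cramer: x(z) = -0.0064+0.0191z;  y(z) = 0.0111-0.0332z
sphere 1 gives Az²+Bz+C=0 with A=1.0015, B=0.3489, C=-0.1547;  B²−4AC=0.7412;  roots -0.6040, 0.2556;  negative root z = -0.6040
x = -0.0180, y = 0.0312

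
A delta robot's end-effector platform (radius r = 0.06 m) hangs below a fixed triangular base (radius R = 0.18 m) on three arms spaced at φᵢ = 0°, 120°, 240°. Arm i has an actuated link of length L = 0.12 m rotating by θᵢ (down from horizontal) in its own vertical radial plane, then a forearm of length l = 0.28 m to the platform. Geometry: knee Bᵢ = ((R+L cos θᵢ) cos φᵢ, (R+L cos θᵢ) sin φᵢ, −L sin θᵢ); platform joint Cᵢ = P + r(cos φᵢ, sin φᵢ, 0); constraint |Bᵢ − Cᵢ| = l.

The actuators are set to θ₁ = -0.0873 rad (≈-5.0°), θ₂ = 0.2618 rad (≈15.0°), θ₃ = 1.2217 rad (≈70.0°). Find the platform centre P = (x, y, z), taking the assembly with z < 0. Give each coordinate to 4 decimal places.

arm 1 at φ=0.0°: e+L cos θ1 = 0.2395;  O1 = (0.2395, 0.0000, 0.0105)
O2 = (0.2359·cos120.0°, 0.2359·sin120.0°, -0.0311) = (-0.1180, 0.2043, -0.0311)
φ3=240.0°: virtual centre (-0.0805, -0.1395, -0.1128), radius l
|O₂|²−|O₁|² = -0.0009;  |O₃|²−|O₁|² = -0.0188
plane₁₂: -0.7150x+0.4086y+-0.0830z = -0.0009
Cramer: x(z) = 0.0172-0.2687z;  y(z) = 0.0280-0.2669z
into |P−O₁|² = l²: 1.1434z² + 0.0836z + -0.0281 = 0;  Δ = 0.1354;  z = -0.1975 or 0.1244 → z<0 root = -0.1975
x = 0.0703, y = 0.0807

(0.0703, 0.0807, -0.1975)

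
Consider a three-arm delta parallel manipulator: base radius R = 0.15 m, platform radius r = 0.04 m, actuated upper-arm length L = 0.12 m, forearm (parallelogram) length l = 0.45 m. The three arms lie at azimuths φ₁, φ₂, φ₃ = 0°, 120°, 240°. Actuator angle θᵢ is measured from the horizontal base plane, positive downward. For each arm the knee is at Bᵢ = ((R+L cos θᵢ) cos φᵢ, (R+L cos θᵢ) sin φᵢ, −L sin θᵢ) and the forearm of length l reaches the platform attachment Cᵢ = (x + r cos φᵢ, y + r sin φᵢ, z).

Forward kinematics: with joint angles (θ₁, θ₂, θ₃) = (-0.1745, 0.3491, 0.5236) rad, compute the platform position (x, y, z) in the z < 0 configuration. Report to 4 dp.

(0.0895, 0.0240, -0.4066)

arm 1 at φ=0.0°: e+L cos θ1 = 0.2282;  S1 = (0.2282, 0.0000, 0.0208)
arm 2 at φ=120.0°: e+L cos θ2 = 0.2228;  S2 = (-0.1114, 0.1929, -0.0410)
S3 = (0.2139·cos240.0°, 0.2139·sin240.0°, -0.0600) = (-0.1070, -0.1853, -0.0600)
eliminate P² terms by subtracting sphere 1 from 2 and 3
plane₁₂: -0.6791x+0.3858y+-0.1238z = -0.0012
det = 0.5102;  x = 0.0032+-0.2121z,  y = 0.0026+-0.0526z
sphere 1 gives Az²+Bz+C=0 with A=1.0478, B=0.0535, C=-0.1515;  B²−4AC=0.6376;  roots -0.4066, 0.3555;  negative root z = -0.4066
x = 0.0895, y = 0.0240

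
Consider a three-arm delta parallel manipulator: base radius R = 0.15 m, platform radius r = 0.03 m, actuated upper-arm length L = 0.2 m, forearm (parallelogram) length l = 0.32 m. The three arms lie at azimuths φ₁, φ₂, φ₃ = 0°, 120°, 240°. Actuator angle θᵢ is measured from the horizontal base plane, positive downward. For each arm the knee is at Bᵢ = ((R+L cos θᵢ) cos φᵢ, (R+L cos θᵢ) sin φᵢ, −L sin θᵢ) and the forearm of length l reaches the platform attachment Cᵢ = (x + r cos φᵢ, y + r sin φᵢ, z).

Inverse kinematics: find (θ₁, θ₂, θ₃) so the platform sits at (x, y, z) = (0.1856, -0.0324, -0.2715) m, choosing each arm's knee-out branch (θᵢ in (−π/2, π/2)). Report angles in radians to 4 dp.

rotate P by −φ1: (0.1856, -0.0324, -0.2715)
  A cos θ + B sin θ = C:  -0.0656·cos θ + -0.2715·sin θ = -0.0417
  γ=atan2(-0.2715,-0.0656)=-1.8079;  ψ=arccos(-0.1492)=1.7205;  θ1=γ+ψ≈-0.0874
arm 2 (φ=120.0°): x'=-0.1209, y'=-0.1445
  e−x'=0.2409;  (l²−L²−(e−x')²−y'²−z²)/2L = -0.2255
  γ=atan2(-0.2715,0.2409)=-0.8451;  ψ=arccos(-0.6214)=2.2414;  θ2=γ+ψ≈1.3962
rotate P by −φ3: (-0.0647, 0.1769, -0.2715)
  e−x'=0.1847;  (l²−L²−(e−x')²−y'²−z²)/2L = -0.1919
  γ=atan2(-0.2715,0.1847)=-0.9733;  ψ=arccos(-0.5843)=2.1948;  θ3=γ+ψ≈1.2215

θ₁ = -0.0874, θ₂ = 1.3962, θ₃ = 1.2215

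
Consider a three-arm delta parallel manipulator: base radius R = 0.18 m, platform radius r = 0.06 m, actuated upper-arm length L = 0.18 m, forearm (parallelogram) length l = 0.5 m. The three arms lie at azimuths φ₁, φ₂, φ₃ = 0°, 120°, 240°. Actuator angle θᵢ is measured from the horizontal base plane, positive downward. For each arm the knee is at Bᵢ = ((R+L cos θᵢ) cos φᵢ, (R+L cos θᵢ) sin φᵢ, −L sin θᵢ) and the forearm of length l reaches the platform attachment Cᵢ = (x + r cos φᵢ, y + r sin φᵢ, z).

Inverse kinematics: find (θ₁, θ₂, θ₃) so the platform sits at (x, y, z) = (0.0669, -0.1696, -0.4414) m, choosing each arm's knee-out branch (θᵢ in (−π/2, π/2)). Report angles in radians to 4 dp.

arm 1 (φ=0.0°): x'=0.0669, y'=-0.1696
  A=0.0531, B=-0.4414, C=(l²−L²−A²−y'²−z²)/(2L)=-0.0245
  γ=atan2(-0.4414,0.0531)=-1.4511;  ψ=arccos(-0.0551)=1.6259;  θ1=γ+ψ≈0.1748
φ2=120.0° → target in arm frame (-0.1803, 0.0269)
  e−x'=0.3003;  (l²−L²−(e−x')²−y'²−z²)/2L = -0.1893
  θ2 = atan2(B,A) + arccos(C/0.5339) = 0.9599
rotate P by −φ3: (0.1134, 0.1427, -0.4414)
  A=0.0066, B=-0.4414, C=(l²−L²−A²−y'²−z²)/(2L)=0.0065
  γ=atan2(-0.4414,0.0066)=-1.5559;  ψ=arccos(0.0148)=1.5560;  θ3=γ+ψ≈0.0001

θ₁ = 0.1748, θ₂ = 0.9599, θ₃ = 0.0001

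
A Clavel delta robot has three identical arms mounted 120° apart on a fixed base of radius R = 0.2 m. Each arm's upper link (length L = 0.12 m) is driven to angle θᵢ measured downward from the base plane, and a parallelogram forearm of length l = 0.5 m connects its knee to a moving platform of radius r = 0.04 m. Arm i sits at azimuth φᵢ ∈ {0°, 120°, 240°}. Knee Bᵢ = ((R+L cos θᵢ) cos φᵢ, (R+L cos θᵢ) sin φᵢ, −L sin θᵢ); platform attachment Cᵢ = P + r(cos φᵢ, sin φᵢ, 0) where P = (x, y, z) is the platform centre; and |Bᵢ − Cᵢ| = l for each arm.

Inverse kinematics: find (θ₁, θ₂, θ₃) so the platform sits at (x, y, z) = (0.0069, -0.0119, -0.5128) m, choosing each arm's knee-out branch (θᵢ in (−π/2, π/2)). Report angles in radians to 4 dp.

θ₁ = 0.6980, θ₂ = 0.7855, θ₃ = 0.6982

arm 1 (φ=0.0°): x'=0.0069, y'=-0.0119
  A cos θ + B sin θ = C:  0.1531·cos θ + -0.5128·sin θ = -0.2123
  γ=atan2(-0.5128,0.1531)=-1.2807;  ψ=arccos(-0.3966)=1.9787;  θ1=γ+ψ≈0.6980
arm 2 (φ=120.0°): x'=-0.0138, y'=0.0000
  A cos θ + B sin θ = C:  0.1738·cos θ + -0.5128·sin θ = -0.2398
  θ2 = atan2(B,A) + arccos(C/0.5414) = 0.7855
rotate P by −φ3: (0.0069, 0.0119, -0.5128)
  A cos θ + B sin θ = C:  0.1531·cos θ + -0.5128·sin θ = -0.2123
  √(A²+B²)=0.5352;  θ3 = -1.2806+1.9788 ≈ 0.6982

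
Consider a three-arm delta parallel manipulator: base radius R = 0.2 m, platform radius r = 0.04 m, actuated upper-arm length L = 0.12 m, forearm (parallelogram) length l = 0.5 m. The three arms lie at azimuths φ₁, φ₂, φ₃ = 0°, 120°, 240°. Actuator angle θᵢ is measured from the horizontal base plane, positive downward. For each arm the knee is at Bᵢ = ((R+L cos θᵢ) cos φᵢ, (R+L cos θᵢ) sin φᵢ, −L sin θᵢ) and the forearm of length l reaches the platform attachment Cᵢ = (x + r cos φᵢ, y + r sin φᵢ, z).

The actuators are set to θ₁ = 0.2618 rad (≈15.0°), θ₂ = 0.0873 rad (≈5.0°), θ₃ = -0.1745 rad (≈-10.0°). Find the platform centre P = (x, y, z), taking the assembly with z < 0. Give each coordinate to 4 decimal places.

arm 1 at φ=0.0°: e+L cos θ1 = 0.2759;  centre 1 = (0.2759, 0.0000, -0.0311)
centre 2 = (0.2795·cos120.0°, 0.2795·sin120.0°, -0.0105) = (-0.1398, 0.2421, -0.0105)
arm 3 at φ=240.0°: e+L cos θ3 = 0.2782;  centre 3 = (-0.1391, -0.2409, 0.0208)
subtract pairs → two planes through P
linear system: -0.8314x+0.4842y = 0.0012−0.0412z; -0.8300x+-0.4818y = 0.0007−0.1038z
Cramer: x(z) = -0.0011+0.0874z;  y(z) = 0.0005+0.0649z
into |P−centre ₁|² = l²: 1.0118z² + 0.0138z + -0.1723 = 0;  Δ = 0.6975;  z = -0.4195 or 0.4059 → z<0 root = -0.4195
x = -0.0378, y = -0.0268

(-0.0378, -0.0268, -0.4195)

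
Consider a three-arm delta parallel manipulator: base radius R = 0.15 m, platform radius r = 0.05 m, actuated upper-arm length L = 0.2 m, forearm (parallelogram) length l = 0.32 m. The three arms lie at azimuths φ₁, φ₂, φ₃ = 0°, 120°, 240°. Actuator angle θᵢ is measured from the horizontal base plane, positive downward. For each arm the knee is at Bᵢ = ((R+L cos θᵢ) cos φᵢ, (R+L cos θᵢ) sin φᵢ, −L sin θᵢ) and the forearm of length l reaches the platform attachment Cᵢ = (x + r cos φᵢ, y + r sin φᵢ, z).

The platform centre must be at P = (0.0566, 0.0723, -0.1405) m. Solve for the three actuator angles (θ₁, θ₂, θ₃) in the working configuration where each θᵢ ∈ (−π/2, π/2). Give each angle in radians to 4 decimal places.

arm 1 (φ=0.0°): x'=0.0566, y'=0.0723
  A cos θ + B sin θ = C:  0.0434·cos θ + -0.1405·sin θ = 0.0889
  θ1 = atan2(B,A) + arccos(C/0.1471) = -0.3494
rotate P by −φ2: (0.0343, -0.0852, -0.1405)
  e−x'=0.0657;  (l²−L²−(e−x')²−y'²−z²)/2L = 0.0777
  θ2 = atan2(B,A) + arccos(C/0.1551) = -0.0876
arm 3 (φ=240.0°): x'=-0.0909, y'=0.0129
  A=0.1909, B=-0.1405, C=(l²−L²−A²−y'²−z²)/(2L)=0.0151
  γ=atan2(-0.1405,0.1909)=-0.6344;  ψ=arccos(0.0638)=1.5070;  θ3=γ+ψ≈0.8725

θ₁ = -0.3494, θ₂ = -0.0876, θ₃ = 0.8725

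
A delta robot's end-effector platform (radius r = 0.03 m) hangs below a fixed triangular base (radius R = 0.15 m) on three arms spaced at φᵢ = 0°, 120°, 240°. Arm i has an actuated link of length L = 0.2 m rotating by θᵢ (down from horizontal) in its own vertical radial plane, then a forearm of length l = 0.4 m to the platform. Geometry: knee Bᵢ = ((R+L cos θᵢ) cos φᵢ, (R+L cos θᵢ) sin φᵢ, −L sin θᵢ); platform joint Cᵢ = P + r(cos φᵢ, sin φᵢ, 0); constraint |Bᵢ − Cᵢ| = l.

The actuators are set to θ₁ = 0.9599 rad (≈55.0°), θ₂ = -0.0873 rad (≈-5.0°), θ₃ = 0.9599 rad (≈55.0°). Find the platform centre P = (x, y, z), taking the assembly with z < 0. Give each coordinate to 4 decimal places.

O1 = (0.2347·cos0.0°, 0.2347·sin0.0°, -0.1638) = (0.2347, 0.0000, -0.1638)
arm 2 at φ=120.0°: (R−r)+L cos θ2 = 0.3192;  O2 = (-0.1596, 0.2765, 0.0174)
φ3=240.0°: virtual centre (-0.1174, -0.2033, -0.1638), radius l
|O₂|²−|O₁|² = 0.0203;  |O₃|²−|O₁|² = 0.0000
linear system: -0.7887x+0.5529y = 0.0203−0.3625z; -0.7042x+-0.4065y = 0.0000−0.0000z
Cramer: x(z) = -0.0116+0.2076z;  y(z) = 0.0201-0.3596z
sphere 1 gives Az²+Bz+C=0 with A=1.1724, B=0.2109, C=-0.0721;  B²−4AC=0.3825;  roots -0.3537, 0.1738;  negative root z = -0.3537
x = -0.0850, y = 0.1473

(-0.0850, 0.1473, -0.3537)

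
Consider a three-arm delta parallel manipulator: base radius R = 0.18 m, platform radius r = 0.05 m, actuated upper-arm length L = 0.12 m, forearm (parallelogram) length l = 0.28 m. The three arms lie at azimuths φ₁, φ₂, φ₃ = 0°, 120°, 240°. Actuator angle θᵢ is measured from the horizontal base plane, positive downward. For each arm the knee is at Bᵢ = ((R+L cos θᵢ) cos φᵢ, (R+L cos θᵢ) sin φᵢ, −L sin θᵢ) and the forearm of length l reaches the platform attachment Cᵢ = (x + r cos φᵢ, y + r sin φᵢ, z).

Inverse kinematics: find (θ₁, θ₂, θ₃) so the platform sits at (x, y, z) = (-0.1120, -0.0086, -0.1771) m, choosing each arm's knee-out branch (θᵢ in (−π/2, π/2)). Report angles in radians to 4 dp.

φ1=0.0° → target in arm frame (-0.1120, -0.0086)
  A=0.2420, B=-0.1771, C=(l²−L²−A²−y'²−z²)/(2L)=-0.1083
  θ1 = atan2(B,A) + arccos(C/0.2999) = 1.3087
rotate P by −φ2: (0.0486, 0.1013, -0.1771)
  A cos θ + B sin θ = C:  0.0814·cos θ + -0.1771·sin θ = 0.0656
  θ2 = atan2(B,A) + arccos(C/0.1949) = 0.0879
rotate P by −φ3: (0.0634, -0.0927, -0.1771)
  A=0.0666, B=-0.1771, C=(l²−L²−A²−y'²−z²)/(2L)=0.0817
  √(A²+B²)=0.1892;  θ3 = -1.2113+1.1241 ≈ -0.0872

θ₁ = 1.3087, θ₂ = 0.0879, θ₃ = -0.0872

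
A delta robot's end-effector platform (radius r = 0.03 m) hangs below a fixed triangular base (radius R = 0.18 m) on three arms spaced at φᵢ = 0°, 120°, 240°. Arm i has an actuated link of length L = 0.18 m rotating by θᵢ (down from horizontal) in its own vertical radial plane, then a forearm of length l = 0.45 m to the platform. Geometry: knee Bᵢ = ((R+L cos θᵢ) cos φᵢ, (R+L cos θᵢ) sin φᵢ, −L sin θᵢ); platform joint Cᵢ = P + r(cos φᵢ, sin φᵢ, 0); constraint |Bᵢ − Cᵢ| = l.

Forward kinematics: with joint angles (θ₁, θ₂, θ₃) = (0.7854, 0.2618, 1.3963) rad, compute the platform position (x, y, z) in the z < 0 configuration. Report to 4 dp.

arm 1 at φ=0.0°: (R−r)+L cos θ1 = 0.2773;  S1 = (0.2773, 0.0000, -0.1273)
S2 = (0.3239·cos120.0°, 0.3239·sin120.0°, -0.0466) = (-0.1619, 0.2805, -0.0466)
arm 3 at φ=240.0°: (R−r)+L cos θ3 = 0.1813;  S3 = (-0.0906, -0.1570, -0.1773)
eliminate P² terms by subtracting sphere 1 from 2 and 3
plane₁₂: -0.8784x+0.5610y+0.1614z = 0.0140
det = 0.6885;  x = 0.0171+-0.0079z,  y = 0.0517+-0.3000z
sphere 1 gives Az²+Bz+C=0 with A=1.0901, B=0.2276, C=-0.1159;  B²−4AC=0.5573;  roots -0.4468, 0.2380;  negative root z = -0.4468
x = 0.0206, y = 0.1858

(0.0206, 0.1858, -0.4468)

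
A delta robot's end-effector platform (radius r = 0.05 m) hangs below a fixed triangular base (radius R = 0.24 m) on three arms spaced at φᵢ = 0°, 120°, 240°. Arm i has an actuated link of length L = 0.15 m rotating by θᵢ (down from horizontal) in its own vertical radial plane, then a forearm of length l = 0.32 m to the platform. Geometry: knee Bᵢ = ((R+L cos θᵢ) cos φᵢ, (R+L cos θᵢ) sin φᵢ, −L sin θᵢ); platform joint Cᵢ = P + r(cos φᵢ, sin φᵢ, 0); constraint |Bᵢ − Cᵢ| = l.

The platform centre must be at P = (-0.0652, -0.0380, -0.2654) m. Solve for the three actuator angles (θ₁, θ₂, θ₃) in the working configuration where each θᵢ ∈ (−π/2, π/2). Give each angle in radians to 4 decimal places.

θ₁ = 1.3092, θ₂ = 0.9597, θ₃ = 0.5233

φ1=0.0° → target in arm frame (-0.0652, -0.0380)
  A cos θ + B sin θ = C:  0.2552·cos θ + -0.2654·sin θ = -0.1904
  √(A²+B²)=0.3682;  θ1 = -0.8050+2.1142 ≈ 1.3092
rotate P by −φ2: (-0.0003, 0.0755, -0.2654)
  e−x'=0.1903;  (l²−L²−(e−x')²−y'²−z²)/2L = -0.1082
  γ=atan2(-0.2654,0.1903)=-0.9487;  ψ=arccos(-0.3312)=1.9084;  θ2=γ+ψ≈0.9597
rotate P by −φ3: (0.0655, -0.0375, -0.2654)
  e−x'=0.1245;  (l²−L²−(e−x')²−y'²−z²)/2L = -0.0248
  √(A²+B²)=0.2931;  θ3 = -1.1322+1.6555 ≈ 0.5233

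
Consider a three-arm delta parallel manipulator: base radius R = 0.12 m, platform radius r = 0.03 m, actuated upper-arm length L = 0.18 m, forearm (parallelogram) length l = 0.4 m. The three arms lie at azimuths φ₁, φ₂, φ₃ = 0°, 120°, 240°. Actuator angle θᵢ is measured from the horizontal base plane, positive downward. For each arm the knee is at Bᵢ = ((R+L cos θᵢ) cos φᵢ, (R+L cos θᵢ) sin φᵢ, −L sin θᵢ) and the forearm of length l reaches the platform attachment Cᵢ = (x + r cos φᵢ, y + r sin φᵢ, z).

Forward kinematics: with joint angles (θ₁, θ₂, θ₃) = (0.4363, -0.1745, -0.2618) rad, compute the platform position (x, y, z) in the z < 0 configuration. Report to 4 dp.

S1 = (0.2531·cos0.0°, 0.2531·sin0.0°, -0.0761) = (0.2531, 0.0000, -0.0761)
φ2=120.0°: virtual centre (-0.1336, 0.2315, 0.0313), radius l
arm 3 at φ=240.0°: ρ3 = 0.2639;  S3 = (-0.1319, -0.2285, 0.0466)
eliminate P² terms by subtracting sphere 1 from 2 and 3
[-0.7735 0.4629 0.2146]·P = 0.0025;  [-0.7701 -0.4570 0.2453]·P = 0.0019
Cramer: x(z) = -0.0029+0.2981z;  y(z) = 0.0007+0.0344z
into |P−S₁|² = l²: 1.0900z² + -0.0005z + -0.0887 = 0;  Δ = 0.3866;  z = -0.2850 or 0.2854 → z<0 root = -0.2850
x = -0.0878, y = -0.0092

(-0.0878, -0.0092, -0.2850)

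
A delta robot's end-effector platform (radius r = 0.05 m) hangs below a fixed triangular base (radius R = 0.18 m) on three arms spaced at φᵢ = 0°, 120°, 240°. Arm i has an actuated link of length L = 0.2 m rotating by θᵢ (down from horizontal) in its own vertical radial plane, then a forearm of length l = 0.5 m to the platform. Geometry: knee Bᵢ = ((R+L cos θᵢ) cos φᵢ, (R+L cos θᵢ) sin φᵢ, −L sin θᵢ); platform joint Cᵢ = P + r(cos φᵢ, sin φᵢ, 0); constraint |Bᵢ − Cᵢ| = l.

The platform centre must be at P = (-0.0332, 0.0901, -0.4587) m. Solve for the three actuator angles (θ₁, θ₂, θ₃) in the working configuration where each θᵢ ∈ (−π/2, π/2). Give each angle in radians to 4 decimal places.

φ1=0.0° → target in arm frame (-0.0332, 0.0901)
  A=0.1632, B=-0.4587, C=(l²−L²−A²−y'²−z²)/(2L)=-0.0879
  θ1 = atan2(B,A) + arccos(C/0.4869) = 0.5233
arm 2 (φ=120.0°): x'=0.0946, y'=-0.0163
  e−x'=0.0354;  (l²−L²−(e−x')²−y'²−z²)/2L = -0.0048
  √(A²+B²)=0.4601;  θ2 = -1.4938+1.5812 ≈ 0.0874
rotate P by −φ3: (-0.0614, -0.0738, -0.4587)
  e−x'=0.1914;  (l²−L²−(e−x')²−y'²−z²)/2L = -0.1062
  θ3 = atan2(B,A) + arccos(C/0.4970) = 0.6108

θ₁ = 0.5233, θ₂ = 0.0874, θ₃ = 0.6108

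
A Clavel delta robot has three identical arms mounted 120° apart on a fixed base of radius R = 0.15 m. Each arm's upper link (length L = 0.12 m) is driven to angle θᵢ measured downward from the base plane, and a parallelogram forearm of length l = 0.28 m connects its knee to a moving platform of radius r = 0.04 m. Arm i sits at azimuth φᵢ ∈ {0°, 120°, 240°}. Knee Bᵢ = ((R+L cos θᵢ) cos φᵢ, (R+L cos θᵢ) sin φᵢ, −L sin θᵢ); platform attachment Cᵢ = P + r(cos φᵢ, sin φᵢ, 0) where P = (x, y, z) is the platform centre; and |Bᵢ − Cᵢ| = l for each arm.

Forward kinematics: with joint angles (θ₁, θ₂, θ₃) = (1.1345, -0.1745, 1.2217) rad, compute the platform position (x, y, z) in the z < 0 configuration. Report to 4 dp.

φ1=0.0°: virtual centre (0.1607, 0.0000, -0.1088), radius l
φ2=120.0°: virtual centre (-0.1141, 0.1976, 0.0208), radius l
φ3=240.0°: virtual centre (-0.0755, -0.1308, -0.1128), radius l
eliminate P² terms by subtracting sphere 1 from 2 and 3
[-0.5496 0.3952 0.2592]·P = 0.0148;  [-0.4725 -0.2616 -0.0080]·P = -0.0021
det = 0.3305;  x = -0.0092+0.1956z,  y = 0.0248+-0.3838z
into |P−centre ₁|² = l²: 1.1856z² + 0.1320z + -0.0371 = 0;  Δ = 0.1933;  z = -0.2411 or 0.1297 → z<0 root = -0.2411
x = -0.0564, y = 0.1173

(-0.0564, 0.1173, -0.2411)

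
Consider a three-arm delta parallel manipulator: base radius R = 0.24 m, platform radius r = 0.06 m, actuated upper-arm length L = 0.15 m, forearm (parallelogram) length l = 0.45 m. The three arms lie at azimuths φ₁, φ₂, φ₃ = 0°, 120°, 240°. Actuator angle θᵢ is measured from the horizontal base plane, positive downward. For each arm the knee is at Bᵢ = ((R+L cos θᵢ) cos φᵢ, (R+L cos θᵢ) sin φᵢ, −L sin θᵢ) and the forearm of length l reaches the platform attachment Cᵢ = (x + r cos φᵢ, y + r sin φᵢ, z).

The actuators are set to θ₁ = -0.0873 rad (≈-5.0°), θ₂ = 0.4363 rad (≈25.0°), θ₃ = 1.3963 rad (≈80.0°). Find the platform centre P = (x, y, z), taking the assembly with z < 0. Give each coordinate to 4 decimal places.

(0.1362, 0.1297, -0.3720)

φ1=0.0°: virtual centre (0.3294, 0.0000, 0.0131), radius l
arm 2 at φ=120.0°: ρ2 = 0.3159;  S2 = (-0.1580, 0.2736, -0.0634)
φ3=240.0°: virtual centre (-0.1030, -0.1784, -0.1477), radius l
eliminate P² terms by subtracting sphere 1 from 2 and 3
linear system: -0.9748x+0.5472y = -0.0049−-0.1529z; -0.8649x+-0.3569y = -0.0444−-0.3216z
det = 0.8212;  x = 0.0317+-0.2808z,  y = 0.0476+-0.2207z
into |P−S₁|² = l²: 1.1275z² + 0.1200z + -0.1114 = 0;  Δ = 0.5169;  z = -0.3720 or 0.2656 → z<0 root = -0.3720
x = 0.1362, y = 0.1297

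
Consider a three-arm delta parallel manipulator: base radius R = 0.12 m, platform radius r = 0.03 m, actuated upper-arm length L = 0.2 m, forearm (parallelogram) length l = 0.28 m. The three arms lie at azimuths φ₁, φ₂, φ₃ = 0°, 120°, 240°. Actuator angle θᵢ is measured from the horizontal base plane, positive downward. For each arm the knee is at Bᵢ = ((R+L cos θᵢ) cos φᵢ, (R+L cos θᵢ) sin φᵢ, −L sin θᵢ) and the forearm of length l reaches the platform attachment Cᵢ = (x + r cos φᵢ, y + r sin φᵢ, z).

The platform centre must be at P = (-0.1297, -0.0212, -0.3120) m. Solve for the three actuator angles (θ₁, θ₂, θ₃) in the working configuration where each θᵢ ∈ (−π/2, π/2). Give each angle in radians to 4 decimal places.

θ₁ = 1.3964, θ₂ = 0.7855, θ₃ = 0.6107

rotate P by −φ1: (-0.1297, -0.0212, -0.3120)
  A cos θ + B sin θ = C:  0.2197·cos θ + -0.3120·sin θ = -0.2692
  γ=atan2(-0.3120,0.2197)=-0.9573;  ψ=arccos(-0.7053)=2.3537;  θ1=γ+ψ≈1.3964
φ2=120.0° → target in arm frame (0.0465, 0.1229)
  A=0.0435, B=-0.3120, C=(l²−L²−A²−y'²−z²)/(2L)=-0.1899
  θ2 = atan2(B,A) + arccos(C/0.3150) = 0.7855
rotate P by −φ3: (0.0832, -0.1017, -0.3120)
  A=0.0068, B=-0.3120, C=(l²−L²−A²−y'²−z²)/(2L)=-0.1733
  γ=atan2(-0.3120,0.0068)=-1.5490;  ψ=arccos(-0.5555)=2.1597;  θ3=γ+ψ≈0.6107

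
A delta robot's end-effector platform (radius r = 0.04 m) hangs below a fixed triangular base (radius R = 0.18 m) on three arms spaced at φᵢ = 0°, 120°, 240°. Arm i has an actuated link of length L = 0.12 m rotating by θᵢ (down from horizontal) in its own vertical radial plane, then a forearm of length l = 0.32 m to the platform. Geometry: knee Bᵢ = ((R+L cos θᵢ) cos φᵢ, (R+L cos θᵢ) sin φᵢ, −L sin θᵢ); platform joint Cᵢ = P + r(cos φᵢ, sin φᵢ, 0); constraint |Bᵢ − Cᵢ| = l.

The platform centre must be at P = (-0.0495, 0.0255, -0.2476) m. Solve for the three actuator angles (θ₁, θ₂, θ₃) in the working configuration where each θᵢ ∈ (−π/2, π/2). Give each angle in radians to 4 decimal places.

arm 1 (φ=0.0°): x'=-0.0495, y'=0.0255
  A=0.1895, B=-0.2476, C=(l²−L²−A²−y'²−z²)/(2L)=-0.0411
  γ=atan2(-0.2476,0.1895)=-0.9175;  ψ=arccos(-0.1318)=1.7030;  θ1=γ+ψ≈0.7855
φ2=120.0° → target in arm frame (0.0468, 0.0301)
  A=0.0932, B=-0.2476, C=(l²−L²−A²−y'²−z²)/(2L)=0.0713
  θ2 = atan2(B,A) + arccos(C/0.2645) = 0.0871
φ3=240.0° → target in arm frame (0.0027, -0.0556)
  A cos θ + B sin θ = C:  0.1373·cos θ + -0.2476·sin θ = 0.0198
  √(A²+B²)=0.2831;  θ3 = -1.0644+1.5010 ≈ 0.4366

θ₁ = 0.7855, θ₂ = 0.0871, θ₃ = 0.4366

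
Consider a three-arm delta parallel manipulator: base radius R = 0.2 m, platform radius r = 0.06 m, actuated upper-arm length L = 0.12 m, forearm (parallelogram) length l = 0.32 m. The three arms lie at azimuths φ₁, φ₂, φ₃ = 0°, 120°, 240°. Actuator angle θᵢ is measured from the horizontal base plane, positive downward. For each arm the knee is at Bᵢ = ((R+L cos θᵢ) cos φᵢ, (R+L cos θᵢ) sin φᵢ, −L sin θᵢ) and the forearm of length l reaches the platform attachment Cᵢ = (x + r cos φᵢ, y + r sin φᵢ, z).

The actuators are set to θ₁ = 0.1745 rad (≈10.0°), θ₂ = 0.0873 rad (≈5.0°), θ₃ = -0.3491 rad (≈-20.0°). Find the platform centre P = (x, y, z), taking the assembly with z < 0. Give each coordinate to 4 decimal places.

(-0.0166, -0.0193, -0.1837)

O1 = (0.2582·cos0.0°, 0.2582·sin0.0°, -0.0208) = (0.2582, 0.0000, -0.0208)
φ2=120.0°: virtual centre (-0.1298, 0.2248, -0.0105), radius l
φ3=240.0°: virtual centre (-0.1264, -0.2189, 0.0410), radius l
eliminate P² terms by subtracting sphere 1 from 2 and 3
[-0.7759 0.4495 0.0207]·P = 0.0004;  [-0.7691 -0.4378 0.1238]·P = -0.0015
det = 0.6854;  x = 0.0008+0.0944z,  y = 0.0021+0.1168z
into |P−O₁|² = l²: 1.0226z² + -0.0064z + -0.0357 = 0;  Δ = 0.1460;  z = -0.1837 or 0.1900 → z<0 root = -0.1837
x = -0.0166, y = -0.0193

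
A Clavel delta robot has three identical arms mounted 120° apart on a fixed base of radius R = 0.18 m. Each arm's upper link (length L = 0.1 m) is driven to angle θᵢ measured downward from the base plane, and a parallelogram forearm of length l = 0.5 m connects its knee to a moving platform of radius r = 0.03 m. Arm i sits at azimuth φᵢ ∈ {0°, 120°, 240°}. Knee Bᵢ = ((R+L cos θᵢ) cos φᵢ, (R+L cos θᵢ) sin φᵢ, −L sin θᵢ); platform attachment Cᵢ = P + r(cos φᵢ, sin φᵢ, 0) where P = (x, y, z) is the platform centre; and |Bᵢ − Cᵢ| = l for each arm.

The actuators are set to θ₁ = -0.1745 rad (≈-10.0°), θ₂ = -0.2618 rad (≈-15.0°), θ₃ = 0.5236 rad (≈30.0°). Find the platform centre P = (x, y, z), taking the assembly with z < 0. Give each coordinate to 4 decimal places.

(0.0379, 0.0818, -0.4287)

centre 1 = (0.2485·cos0.0°, 0.2485·sin0.0°, 0.0174) = (0.2485, 0.0000, 0.0174)
centre 2 = (0.2466·cos120.0°, 0.2466·sin120.0°, 0.0259) = (-0.1233, 0.2136, 0.0259)
centre 3 = (0.2366·cos240.0°, 0.2366·sin240.0°, -0.0500) = (-0.1183, -0.2049, -0.0500)
|centre ₂|²−|centre ₁|² = -0.0006;  |centre ₃|²−|centre ₁|² = -0.0036
[-0.7436 0.4271 0.0170]·P = -0.0006;  [-0.7336 -0.4098 -0.1347]·P = -0.0036
Cramer: x(z) = 0.0028-0.0818z;  y(z) = 0.0036-0.1823z
into |P−centre ₁|² = l²: 1.0399z² + 0.0041z + -0.1893 = 0;  Δ = 0.7876;  z = -0.4287 or 0.4247 → z<0 root = -0.4287
x = 0.0379, y = 0.0818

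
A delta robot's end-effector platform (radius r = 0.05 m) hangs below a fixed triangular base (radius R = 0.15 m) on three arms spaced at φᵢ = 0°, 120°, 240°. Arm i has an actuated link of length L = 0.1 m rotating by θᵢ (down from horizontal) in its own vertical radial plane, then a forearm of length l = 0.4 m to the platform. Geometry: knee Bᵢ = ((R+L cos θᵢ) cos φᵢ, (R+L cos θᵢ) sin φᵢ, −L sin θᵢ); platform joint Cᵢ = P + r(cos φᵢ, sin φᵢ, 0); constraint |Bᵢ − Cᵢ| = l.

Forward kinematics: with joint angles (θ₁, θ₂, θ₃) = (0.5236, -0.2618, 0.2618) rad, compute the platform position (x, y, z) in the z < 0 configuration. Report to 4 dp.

(-0.0659, 0.0540, -0.3555)

S1 = (0.1866·cos0.0°, 0.1866·sin0.0°, -0.0500) = (0.1866, 0.0000, -0.0500)
S2 = (0.1966·cos120.0°, 0.1966·sin120.0°, 0.0259) = (-0.0983, 0.1703, 0.0259)
φ3=240.0°: virtual centre (-0.0983, -0.1703, -0.0259), radius l
|S₂|²−|S₁|² = 0.0020;  |S₃|²−|S₁|² = 0.0020
linear system: -0.5698x+0.3405y = 0.0020−0.1518z; -0.5698x+-0.3405y = 0.0020−0.0482z
det = 0.3880;  x = -0.0035+0.1755z,  y = 0.0000+-0.1520z
quadratic in z: (1.0539)z²+(0.0333)z+(-0.1214)=0, √Δ=0.7160 → z ∈ {-0.3555, 0.3239}; z = -0.3555 (taking z<0)
x = -0.0659, y = 0.0540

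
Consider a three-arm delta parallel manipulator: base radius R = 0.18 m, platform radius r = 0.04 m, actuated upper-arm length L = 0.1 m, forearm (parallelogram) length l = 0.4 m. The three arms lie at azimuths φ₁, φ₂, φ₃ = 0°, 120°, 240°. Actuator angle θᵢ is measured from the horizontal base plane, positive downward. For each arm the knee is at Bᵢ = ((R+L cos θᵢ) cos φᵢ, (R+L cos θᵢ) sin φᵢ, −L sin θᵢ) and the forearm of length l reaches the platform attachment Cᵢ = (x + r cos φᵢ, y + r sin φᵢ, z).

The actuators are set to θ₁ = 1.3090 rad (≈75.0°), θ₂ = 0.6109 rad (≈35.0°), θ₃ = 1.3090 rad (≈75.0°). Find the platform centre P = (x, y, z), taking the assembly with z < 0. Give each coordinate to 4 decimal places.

S1 = (0.1659·cos0.0°, 0.1659·sin0.0°, -0.0966) = (0.1659, 0.0000, -0.0966)
φ2=120.0°: virtual centre (-0.1110, 0.1922, -0.0574), radius l
S3 = (0.1659·cos240.0°, 0.1659·sin240.0°, -0.0966) = (-0.0829, -0.1437, -0.0966)
eliminate P² terms by subtracting sphere 1 from 2 and 3
[-0.5537 0.3844 0.0785]·P = 0.0157;  [-0.4976 -0.2873 0.0000]·P = 0.0000
det = 0.3504;  x = -0.0129+0.0643z,  y = 0.0223+-0.1115z
sphere 1 gives Az²+Bz+C=0 with A=1.0166, B=0.1652, C=-0.1182;  B²−4AC=0.5080;  roots -0.4318, 0.2693;  negative root z = -0.4318
x = -0.0407, y = 0.0704

(-0.0407, 0.0704, -0.4318)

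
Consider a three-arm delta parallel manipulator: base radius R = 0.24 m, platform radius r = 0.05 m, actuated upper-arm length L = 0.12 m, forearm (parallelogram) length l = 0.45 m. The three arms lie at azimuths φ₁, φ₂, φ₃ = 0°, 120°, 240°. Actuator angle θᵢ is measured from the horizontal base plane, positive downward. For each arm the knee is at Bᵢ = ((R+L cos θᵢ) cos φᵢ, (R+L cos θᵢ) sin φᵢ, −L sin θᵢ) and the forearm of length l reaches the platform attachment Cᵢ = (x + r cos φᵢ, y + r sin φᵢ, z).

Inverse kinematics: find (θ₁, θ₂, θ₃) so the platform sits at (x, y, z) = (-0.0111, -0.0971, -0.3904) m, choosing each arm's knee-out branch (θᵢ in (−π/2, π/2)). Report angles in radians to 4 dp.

θ₁ = 0.6106, θ₂ = 0.9602, θ₃ = -0.0001

arm 1 (φ=0.0°): x'=-0.0111, y'=-0.0971
  e−x'=0.2011;  (l²−L²−(e−x')²−y'²−z²)/2L = -0.0591
  √(A²+B²)=0.4392;  θ1 = -1.0951+1.7058 ≈ 0.6106
arm 2 (φ=120.0°): x'=-0.0785, y'=0.0582
  A=0.2685, B=-0.3904, C=(l²−L²−A²−y'²−z²)/(2L)=-0.1659
  √(A²+B²)=0.4738;  θ2 = -0.9683+1.9284 ≈ 0.9602
φ3=240.0° → target in arm frame (0.0896, 0.0389)
  A=0.1004, B=-0.3904, C=(l²−L²−A²−y'²−z²)/(2L)=0.1004
  θ3 = atan2(B,A) + arccos(C/0.4031) = -0.0001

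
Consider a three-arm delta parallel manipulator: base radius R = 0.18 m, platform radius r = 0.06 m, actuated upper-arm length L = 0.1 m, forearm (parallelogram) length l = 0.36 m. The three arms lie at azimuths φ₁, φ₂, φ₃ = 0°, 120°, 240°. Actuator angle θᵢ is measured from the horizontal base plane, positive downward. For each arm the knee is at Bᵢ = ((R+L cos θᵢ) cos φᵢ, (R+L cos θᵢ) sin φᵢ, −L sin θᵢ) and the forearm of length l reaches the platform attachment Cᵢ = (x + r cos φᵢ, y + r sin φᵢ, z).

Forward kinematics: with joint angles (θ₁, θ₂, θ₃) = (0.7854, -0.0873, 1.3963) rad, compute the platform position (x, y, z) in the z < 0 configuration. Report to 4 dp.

(-0.0069, 0.1467, -0.3335)

O1 = (0.1907·cos0.0°, 0.1907·sin0.0°, -0.0707) = (0.1907, 0.0000, -0.0707)
arm 2 at φ=120.0°: ρ2 = 0.2196;  O2 = (-0.1098, 0.1902, 0.0087)
arm 3 at φ=240.0°: ρ3 = 0.1374;  O3 = (-0.0687, -0.1190, -0.0985)
subtract pairs → two planes through P
[-0.6010 0.3804 0.1589]·P = 0.0069;  [-0.5188 -0.2379 -0.0555]·P = -0.0128
Cramer: x(z) = 0.0095+0.0490z;  y(z) = 0.0332-0.3402z
into |P−O₁|² = l²: 1.1182z² + 0.1011z + -0.0906 = 0;  Δ = 0.4156;  z = -0.3335 or 0.2431 → z<0 root = -0.3335
x = -0.0069, y = 0.1467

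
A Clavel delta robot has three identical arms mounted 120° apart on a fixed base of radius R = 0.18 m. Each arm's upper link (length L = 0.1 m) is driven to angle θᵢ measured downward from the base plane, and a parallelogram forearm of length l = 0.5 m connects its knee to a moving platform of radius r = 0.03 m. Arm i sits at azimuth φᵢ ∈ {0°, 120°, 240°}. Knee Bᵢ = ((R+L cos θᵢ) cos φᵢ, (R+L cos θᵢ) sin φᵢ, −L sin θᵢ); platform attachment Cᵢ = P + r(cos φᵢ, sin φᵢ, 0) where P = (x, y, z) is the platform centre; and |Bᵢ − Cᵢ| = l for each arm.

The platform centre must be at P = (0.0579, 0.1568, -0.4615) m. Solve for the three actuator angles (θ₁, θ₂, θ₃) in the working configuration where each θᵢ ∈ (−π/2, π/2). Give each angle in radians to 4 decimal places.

θ₁ = 0.2613, θ₂ = 0.0000, θ₃ = 1.3088

arm 1 (φ=0.0°): x'=0.0579, y'=0.1568
  e−x'=0.0921;  (l²−L²−(e−x')²−y'²−z²)/2L = -0.0303
  γ=atan2(-0.4615,0.0921)=-1.3738;  ψ=arccos(-0.0643)=1.6351;  θ1=γ+ψ≈0.2613
rotate P by −φ2: (0.1068, -0.1285, -0.4615)
  e−x'=0.0432;  (l²−L²−(e−x')²−y'²−z²)/2L = 0.0432
  √(A²+B²)=0.4635;  θ2 = -1.4776+1.4775 ≈ 0.0000
arm 3 (φ=240.0°): x'=-0.1647, y'=-0.0283
  e−x'=0.3147;  (l²−L²−(e−x')²−y'²−z²)/2L = -0.3642
  √(A²+B²)=0.5586;  θ3 = -0.9723+2.2810 ≈ 1.3088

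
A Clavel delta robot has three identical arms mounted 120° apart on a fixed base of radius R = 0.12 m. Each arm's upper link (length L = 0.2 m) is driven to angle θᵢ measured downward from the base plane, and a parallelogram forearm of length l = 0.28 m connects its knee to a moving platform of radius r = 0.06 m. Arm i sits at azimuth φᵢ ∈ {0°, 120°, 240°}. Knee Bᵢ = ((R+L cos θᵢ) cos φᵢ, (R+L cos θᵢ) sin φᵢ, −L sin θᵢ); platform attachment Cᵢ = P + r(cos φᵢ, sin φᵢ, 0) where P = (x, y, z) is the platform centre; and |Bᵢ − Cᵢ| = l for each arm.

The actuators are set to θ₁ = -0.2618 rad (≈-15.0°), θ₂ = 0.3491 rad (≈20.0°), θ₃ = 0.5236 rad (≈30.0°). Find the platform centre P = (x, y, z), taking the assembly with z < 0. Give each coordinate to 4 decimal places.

φ1=0.0°: virtual centre (0.2532, 0.0000, 0.0518), radius l
φ2=120.0°: virtual centre (-0.1240, 0.2147, -0.0684), radius l
arm 3 at φ=240.0°: e+L cos θ3 = 0.2332;  O3 = (-0.1166, -0.2020, -0.1000)
|O₂|²−|O₁|² = -0.0006;  |O₃|²−|O₁|² = -0.0024
linear system: -0.7543x+0.4294y = -0.0006−-0.2403z; -0.7396x+-0.4039y = -0.0024−-0.3035z
det = 0.6223;  x = 0.0021+-0.3655z,  y = 0.0022+-0.0823z
quadratic in z: (1.1403)z²+(0.0797)z+(-0.0127)=0, √Δ=0.2531 → z ∈ {-0.1459, 0.0760}; z = -0.1459 (taking z<0)
x = 0.0554, y = 0.0142

(0.0554, 0.0142, -0.1459)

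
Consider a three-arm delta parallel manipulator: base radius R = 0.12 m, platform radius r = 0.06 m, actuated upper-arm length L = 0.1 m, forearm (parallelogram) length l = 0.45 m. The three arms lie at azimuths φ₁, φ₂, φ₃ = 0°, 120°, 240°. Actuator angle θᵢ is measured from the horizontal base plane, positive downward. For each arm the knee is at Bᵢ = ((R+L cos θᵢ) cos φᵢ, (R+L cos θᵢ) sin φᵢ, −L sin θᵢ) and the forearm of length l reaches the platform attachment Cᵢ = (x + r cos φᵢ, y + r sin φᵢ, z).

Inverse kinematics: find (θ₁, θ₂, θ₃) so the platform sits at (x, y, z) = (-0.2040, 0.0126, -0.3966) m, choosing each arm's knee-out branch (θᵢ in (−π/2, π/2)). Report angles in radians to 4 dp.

arm 1 (φ=0.0°): x'=-0.2040, y'=0.0126
  A=0.2640, B=-0.3966, C=(l²−L²−A²−y'²−z²)/(2L)=-0.1732
  √(A²+B²)=0.4764;  θ1 = -0.9835+1.9429 ≈ 0.9594
rotate P by −φ2: (0.1129, 0.1704, -0.3966)
  A=-0.0529, B=-0.3966, C=(l²−L²−A²−y'²−z²)/(2L)=0.0169
  θ2 = atan2(B,A) + arccos(C/0.4001) = -0.1749
φ3=240.0° → target in arm frame (0.0911, -0.1830)
  A cos θ + B sin θ = C:  -0.0311·cos θ + -0.3966·sin θ = 0.0038
  γ=atan2(-0.3966,-0.0311)=-1.6490;  ψ=arccos(0.0096)=1.5612;  θ3=γ+ψ≈-0.0878

θ₁ = 0.9594, θ₂ = -0.1749, θ₃ = -0.0878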